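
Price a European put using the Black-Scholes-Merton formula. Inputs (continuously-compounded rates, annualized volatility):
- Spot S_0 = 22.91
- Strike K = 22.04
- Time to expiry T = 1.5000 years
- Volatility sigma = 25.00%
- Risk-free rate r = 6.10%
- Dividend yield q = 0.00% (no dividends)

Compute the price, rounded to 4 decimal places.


Answer: Price = 1.4498

Derivation:
d1 = (ln(S/K) + (r - q + 0.5*sigma^2) * T) / (sigma * sqrt(T)) = 0.57837192
d2 = d1 - sigma * sqrt(T) = 0.27218571
exp(-rT) = 0.91256132; exp(-qT) = 1.00000000
P = K * exp(-rT) * N(-d2) - S_0 * exp(-qT) * N(-d1)
N(-d1) = 0.28150652; N(-d2) = 0.39273962
P = 22.0400 * 0.91256132 * 0.39273962 - 22.9100 * 1.00000000 * 0.28150652 = 1.4498


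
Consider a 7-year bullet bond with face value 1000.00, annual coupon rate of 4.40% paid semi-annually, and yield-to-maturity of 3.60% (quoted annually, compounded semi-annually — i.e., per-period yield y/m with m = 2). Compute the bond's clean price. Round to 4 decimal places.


Coupon per period c = face * coupon_rate / m = 22.000000
Periods per year m = 2; per-period yield y/m = 0.018000
Number of cashflows N = 14
Cashflows (t years, CF_t, discount factor 1/(1+y/m)^(m*t), PV):
  t = 0.5000: CF_t = 22.000000, DF = 0.982318, PV = 21.611002
  t = 1.0000: CF_t = 22.000000, DF = 0.964949, PV = 21.228882
  t = 1.5000: CF_t = 22.000000, DF = 0.947887, PV = 20.853519
  t = 2.0000: CF_t = 22.000000, DF = 0.931127, PV = 20.484792
  t = 2.5000: CF_t = 22.000000, DF = 0.914663, PV = 20.122586
  t = 3.0000: CF_t = 22.000000, DF = 0.898490, PV = 19.766784
  t = 3.5000: CF_t = 22.000000, DF = 0.882603, PV = 19.417273
  t = 4.0000: CF_t = 22.000000, DF = 0.866997, PV = 19.073942
  t = 4.5000: CF_t = 22.000000, DF = 0.851667, PV = 18.736682
  t = 5.0000: CF_t = 22.000000, DF = 0.836608, PV = 18.405385
  t = 5.5000: CF_t = 22.000000, DF = 0.821816, PV = 18.079946
  t = 6.0000: CF_t = 22.000000, DF = 0.807285, PV = 17.760261
  t = 6.5000: CF_t = 22.000000, DF = 0.793010, PV = 17.446229
  t = 7.0000: CF_t = 1022.000000, DF = 0.778989, PV = 796.126360
Price P = sum_t PV_t = 1049.113642

Answer: Price = 1049.1136


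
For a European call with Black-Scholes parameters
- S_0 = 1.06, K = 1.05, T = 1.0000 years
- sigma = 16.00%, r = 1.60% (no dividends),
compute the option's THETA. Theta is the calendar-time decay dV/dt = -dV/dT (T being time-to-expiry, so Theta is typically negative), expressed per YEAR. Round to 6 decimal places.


Answer: Theta = -0.041665

Derivation:
d1 = 0.2392421497; d2 = 0.0792421497
phi(d1) = 0.3876870115; exp(-qT) = 1.0000000000; exp(-rT) = 0.9841273201
Theta = -S*exp(-qT)*phi(d1)*sigma/(2*sqrt(T)) - r*K*exp(-rT)*N(d2) + q*S*exp(-qT)*N(d1)
N(d1) = 0.5945410896; N(d2) = 0.5315799903; sqrt(T) = 1.0000000000
Term 1 = -1.0600 * 1.0000000000 * 0.3876870115 * 0.1600 / (2 * 1.0000000000) = -0.0328758586
Term 2 = -0.0160 * 1.0500 * 0.9841273201 * 0.5315799903 = -0.0087887922
Term 3 = 0 (no dividend yield, q = 0)
Theta = -0.0328758586 + (-0.0087887922) + (0.0000000000) = -0.041665


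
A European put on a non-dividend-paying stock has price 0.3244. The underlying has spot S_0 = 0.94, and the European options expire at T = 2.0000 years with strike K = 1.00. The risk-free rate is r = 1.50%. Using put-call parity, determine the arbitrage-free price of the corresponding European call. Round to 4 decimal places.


Answer: Call price = 0.2940

Derivation:
Put-call parity: C - P = S_0 * exp(-qT) - K * exp(-rT).
S_0 * exp(-qT) = 0.9400 * 1.00000000 = 0.94000000
K * exp(-rT) = 1.0000 * 0.97044553 = 0.97044553
C = P + S*exp(-qT) - K*exp(-rT)
C = 0.3244 + 0.94000000 - 0.97044553 = 0.2940


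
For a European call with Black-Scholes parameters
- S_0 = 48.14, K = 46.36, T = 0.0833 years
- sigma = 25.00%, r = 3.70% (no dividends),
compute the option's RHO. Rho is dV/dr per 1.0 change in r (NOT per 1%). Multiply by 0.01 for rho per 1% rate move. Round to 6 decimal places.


Answer: Rho = 2.700818

Derivation:
d1 = 0.6009566965; d2 = 0.5288023481
phi(d1) = 0.3330332285; exp(-qT) = 1.0000000000; exp(-rT) = 0.9969226448
N(d2) = 0.7015287156
Rho = K*T*exp(-rT)*N(d2) = 46.3600 * 0.0833 * 0.9969226448 * 0.7015287156 = 2.700818


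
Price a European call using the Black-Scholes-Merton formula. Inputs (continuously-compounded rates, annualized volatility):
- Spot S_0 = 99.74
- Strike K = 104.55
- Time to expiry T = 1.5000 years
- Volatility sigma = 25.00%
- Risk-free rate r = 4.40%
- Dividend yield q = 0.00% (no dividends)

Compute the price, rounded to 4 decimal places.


d1 = (ln(S/K) + (r - q + 0.5*sigma^2) * T) / (sigma * sqrt(T)) = 0.21482474
d2 = d1 - sigma * sqrt(T) = -0.09136148
exp(-rT) = 0.93613086; exp(-qT) = 1.00000000
C = S_0 * exp(-qT) * N(d1) - K * exp(-rT) * N(d2)
N(d1) = 0.58504802; N(d2) = 0.46360268
C = 99.7400 * 1.00000000 * 0.58504802 - 104.5500 * 0.93613086 * 0.46360268 = 12.9787

Answer: Price = 12.9787


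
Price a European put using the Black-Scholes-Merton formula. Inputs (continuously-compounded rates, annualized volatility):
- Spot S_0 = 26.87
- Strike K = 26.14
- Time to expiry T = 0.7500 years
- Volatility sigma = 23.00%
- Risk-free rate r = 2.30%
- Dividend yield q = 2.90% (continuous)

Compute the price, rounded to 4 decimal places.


Answer: Price = 1.7763

Derivation:
d1 = (ln(S/K) + (r - q + 0.5*sigma^2) * T) / (sigma * sqrt(T)) = 0.21528244
d2 = d1 - sigma * sqrt(T) = 0.01609660
exp(-rT) = 0.98289793; exp(-qT) = 0.97848483
P = K * exp(-rT) * N(-d2) - S_0 * exp(-qT) * N(-d1)
N(-d1) = 0.41477356; N(-d2) = 0.49357866
P = 26.1400 * 0.98289793 * 0.49357866 - 26.8700 * 0.97848483 * 0.41477356 = 1.7763


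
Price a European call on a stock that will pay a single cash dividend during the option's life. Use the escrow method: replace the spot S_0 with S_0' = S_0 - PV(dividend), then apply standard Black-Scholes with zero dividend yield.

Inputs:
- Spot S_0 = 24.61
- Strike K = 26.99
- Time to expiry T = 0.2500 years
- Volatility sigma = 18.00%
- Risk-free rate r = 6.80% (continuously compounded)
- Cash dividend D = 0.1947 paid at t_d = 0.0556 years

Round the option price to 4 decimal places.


PV(D) = D * exp(-r * t_d) = 0.1947 * 0.99622634 = 0.19396527
S_0' = S_0 - PV(D) = 24.6100 - 0.19396527 = 24.41603473
d1 = (ln(S_0'/K) + (r + sigma^2/2)*T) / (sigma*sqrt(T)) = -0.87973722
d2 = d1 - sigma*sqrt(T) = -0.96973722
exp(-rT) = 0.98314368
N(d1) = 0.18950084; N(d2) = 0.16608875
C = S_0' * N(d1) - K * exp(-rT) * N(d2) = 24.41603473 * 0.18950084 - 26.9900 * 0.98314368 * 0.16608875 = 0.2197

Answer: Price = 0.2197


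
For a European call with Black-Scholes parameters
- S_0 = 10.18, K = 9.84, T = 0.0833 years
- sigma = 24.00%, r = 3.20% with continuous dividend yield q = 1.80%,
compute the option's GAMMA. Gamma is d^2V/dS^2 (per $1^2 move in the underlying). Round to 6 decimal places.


d1 = 0.5418728056; d2 = 0.4726046311
phi(d1) = 0.3444688540; exp(-qT) = 0.9985017235; exp(-rT) = 0.9973379496
Gamma = exp(-qT) * phi(d1) / (S * sigma * sqrt(T)) = 0.9985017235 * 0.3444688540 / (10.1800 * 0.2400 * 0.2886173938) = 0.487772

Answer: Gamma = 0.487772


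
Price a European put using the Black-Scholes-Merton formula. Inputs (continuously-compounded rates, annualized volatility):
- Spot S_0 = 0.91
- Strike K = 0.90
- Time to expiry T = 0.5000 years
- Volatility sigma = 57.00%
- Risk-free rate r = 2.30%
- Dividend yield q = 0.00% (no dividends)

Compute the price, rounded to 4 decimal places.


d1 = (ln(S/K) + (r - q + 0.5*sigma^2) * T) / (sigma * sqrt(T)) = 0.25747330
d2 = d1 - sigma * sqrt(T) = -0.14557757
exp(-rT) = 0.98856587; exp(-qT) = 1.00000000
P = K * exp(-rT) * N(-d2) - S_0 * exp(-qT) * N(-d1)
N(-d1) = 0.39840671; N(-d2) = 0.55787256
P = 0.9000 * 0.98856587 * 0.55787256 - 0.9100 * 1.00000000 * 0.39840671 = 0.1338

Answer: Price = 0.1338


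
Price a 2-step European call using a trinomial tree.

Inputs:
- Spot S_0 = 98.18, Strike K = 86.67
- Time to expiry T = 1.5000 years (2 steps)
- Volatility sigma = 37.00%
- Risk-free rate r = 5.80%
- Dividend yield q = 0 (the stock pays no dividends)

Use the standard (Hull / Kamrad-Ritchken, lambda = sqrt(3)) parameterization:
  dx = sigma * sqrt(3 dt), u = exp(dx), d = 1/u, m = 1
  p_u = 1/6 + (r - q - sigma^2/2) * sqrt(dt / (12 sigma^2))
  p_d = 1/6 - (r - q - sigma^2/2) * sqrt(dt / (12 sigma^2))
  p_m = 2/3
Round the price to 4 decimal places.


dt = T/N = 0.750000; dx = sigma*sqrt(3*dt) = 0.555000
u = exp(dx) = 1.741941; d = 1/u = 0.574072
p_u = 0.159606, p_m = 0.666667, p_d = 0.173727
Discount per step: exp(-r*dt) = 0.957433
Stock lattice S(k, j) with j the centered position index:
  k=0: S(0,+0) = 98.1800
  k=1: S(1,-1) = 56.3624; S(1,+0) = 98.1800; S(1,+1) = 171.0238
  k=2: S(2,-2) = 32.3561; S(2,-1) = 56.3624; S(2,+0) = 98.1800; S(2,+1) = 171.0238; S(2,+2) = 297.9133
Terminal payoffs V(N, j) = max(S_T - K, 0):
  V(2,-2) = 0.000000; V(2,-1) = 0.000000; V(2,+0) = 11.510000; V(2,+1) = 84.353766; V(2,+2) = 211.243307
Backward induction: V(k, j) = exp(-r*dt) * [p_u * V(k+1, j+1) + p_m * V(k+1, j) + p_d * V(k+1, j-1)]
  V(1,-1) = exp(-r*dt) * [p_u*11.510000 + p_m*0.000000 + p_d*0.000000] = 1.758864
  V(1,+0) = exp(-r*dt) * [p_u*84.353766 + p_m*11.510000 + p_d*0.000000] = 20.236953
  V(1,+1) = exp(-r*dt) * [p_u*211.243307 + p_m*84.353766 + p_d*11.510000] = 88.036992
  V(0,+0) = exp(-r*dt) * [p_u*88.036992 + p_m*20.236953 + p_d*1.758864] = 26.662663

Answer: Price = V(0,0) = 26.6627


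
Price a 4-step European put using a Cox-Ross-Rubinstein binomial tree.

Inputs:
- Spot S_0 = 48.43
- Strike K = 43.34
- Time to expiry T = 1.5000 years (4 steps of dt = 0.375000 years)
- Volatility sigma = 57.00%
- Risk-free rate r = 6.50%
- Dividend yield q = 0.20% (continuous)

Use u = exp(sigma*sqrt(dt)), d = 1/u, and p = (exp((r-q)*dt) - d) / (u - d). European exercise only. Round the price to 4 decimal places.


Answer: Price = V(0,0) = 7.9320

Derivation:
dt = T/N = 0.375000
u = exp(sigma*sqrt(dt)) = 1.417723; d = 1/u = 0.705356
p = (exp((r-q)*dt) - d) / (u - d) = 0.447171
Discount per step: exp(-r*dt) = 0.975920
Stock lattice S(k, i) with i counting down-moves:
  k=0: S(0,0) = 48.4300
  k=1: S(1,0) = 68.6603; S(1,1) = 34.1604
  k=2: S(2,0) = 97.3414; S(2,1) = 48.4300; S(2,2) = 24.0953
  k=3: S(3,0) = 138.0031; S(3,1) = 68.6603; S(3,2) = 34.1604; S(3,3) = 16.9957
  k=4: S(4,0) = 195.6502; S(4,1) = 97.3414; S(4,2) = 48.4300; S(4,3) = 24.0953; S(4,4) = 11.9880
Terminal payoffs V(N, i) = max(K - S_T, 0):
  V(4,0) = 0.000000; V(4,1) = 0.000000; V(4,2) = 0.000000; V(4,3) = 19.244746; V(4,4) = 31.351950
Backward induction: V(k, i) = exp(-r*dt) * [p * V(k+1, i) + (1-p) * V(k+1, i+1)].
  V(3,0) = exp(-r*dt) * [p*0.000000 + (1-p)*0.000000] = 0.000000
  V(3,1) = exp(-r*dt) * [p*0.000000 + (1-p)*0.000000] = 0.000000
  V(3,2) = exp(-r*dt) * [p*0.000000 + (1-p)*19.244746] = 10.382858
  V(3,3) = exp(-r*dt) * [p*19.244746 + (1-p)*31.351950] = 25.313363
  V(2,0) = exp(-r*dt) * [p*0.000000 + (1-p)*0.000000] = 0.000000
  V(2,1) = exp(-r*dt) * [p*0.000000 + (1-p)*10.382858] = 5.601723
  V(2,2) = exp(-r*dt) * [p*10.382858 + (1-p)*25.313363] = 18.188089
  V(1,0) = exp(-r*dt) * [p*0.000000 + (1-p)*5.601723] = 3.022222
  V(1,1) = exp(-r*dt) * [p*5.601723 + (1-p)*18.188089] = 12.257384
  V(0,0) = exp(-r*dt) * [p*3.022222 + (1-p)*12.257384] = 7.931968


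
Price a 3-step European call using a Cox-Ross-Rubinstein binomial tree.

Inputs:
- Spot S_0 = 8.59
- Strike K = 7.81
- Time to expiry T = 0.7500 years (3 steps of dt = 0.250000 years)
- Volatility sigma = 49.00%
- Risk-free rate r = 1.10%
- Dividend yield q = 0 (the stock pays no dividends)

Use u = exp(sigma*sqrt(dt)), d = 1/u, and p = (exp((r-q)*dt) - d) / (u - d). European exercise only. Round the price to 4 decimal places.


Answer: Price = V(0,0) = 1.9146

Derivation:
dt = T/N = 0.250000
u = exp(sigma*sqrt(dt)) = 1.277621; d = 1/u = 0.782705
p = (exp((r-q)*dt) - d) / (u - d) = 0.444619
Discount per step: exp(-r*dt) = 0.997254
Stock lattice S(k, i) with i counting down-moves:
  k=0: S(0,0) = 8.5900
  k=1: S(1,0) = 10.9748; S(1,1) = 6.7234
  k=2: S(2,0) = 14.0216; S(2,1) = 8.5900; S(2,2) = 5.2625
  k=3: S(3,0) = 17.9143; S(3,1) = 10.9748; S(3,2) = 6.7234; S(3,3) = 4.1190
Terminal payoffs V(N, i) = max(S_T - K, 0):
  V(3,0) = 10.104290; V(3,1) = 3.164767; V(3,2) = 0.000000; V(3,3) = 0.000000
Backward induction: V(k, i) = exp(-r*dt) * [p * V(k+1, i) + (1-p) * V(k+1, i+1)].
  V(2,0) = exp(-r*dt) * [p*10.104290 + (1-p)*3.164767] = 6.233044
  V(2,1) = exp(-r*dt) * [p*3.164767 + (1-p)*0.000000] = 1.403250
  V(2,2) = exp(-r*dt) * [p*0.000000 + (1-p)*0.000000] = 0.000000
  V(1,0) = exp(-r*dt) * [p*6.233044 + (1-p)*1.403250] = 3.540916
  V(1,1) = exp(-r*dt) * [p*1.403250 + (1-p)*0.000000] = 0.622198
  V(0,0) = exp(-r*dt) * [p*3.540916 + (1-p)*0.622198] = 1.914642


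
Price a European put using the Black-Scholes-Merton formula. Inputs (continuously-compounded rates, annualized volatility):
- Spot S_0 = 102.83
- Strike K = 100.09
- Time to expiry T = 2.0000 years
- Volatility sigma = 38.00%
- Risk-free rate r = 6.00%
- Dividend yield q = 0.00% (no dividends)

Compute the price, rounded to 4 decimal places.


d1 = (ln(S/K) + (r - q + 0.5*sigma^2) * T) / (sigma * sqrt(T)) = 0.54225294
d2 = d1 - sigma * sqrt(T) = 0.00485179
exp(-rT) = 0.88692044; exp(-qT) = 1.00000000
P = K * exp(-rT) * N(-d2) - S_0 * exp(-qT) * N(-d1)
N(-d1) = 0.29382213; N(-d2) = 0.49806442
P = 100.0900 * 0.88692044 * 0.49806442 - 102.8300 * 1.00000000 * 0.29382213 = 14.0004

Answer: Price = 14.0004


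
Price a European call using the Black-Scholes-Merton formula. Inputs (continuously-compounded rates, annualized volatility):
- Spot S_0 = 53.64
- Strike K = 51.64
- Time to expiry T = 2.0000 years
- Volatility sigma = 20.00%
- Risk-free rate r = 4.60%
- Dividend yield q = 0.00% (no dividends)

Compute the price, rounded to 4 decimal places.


Answer: Price = 9.5173

Derivation:
d1 = (ln(S/K) + (r - q + 0.5*sigma^2) * T) / (sigma * sqrt(T)) = 0.60103543
d2 = d1 - sigma * sqrt(T) = 0.31819272
exp(-rT) = 0.91210515; exp(-qT) = 1.00000000
C = S_0 * exp(-qT) * N(d1) - K * exp(-rT) * N(d2)
N(d1) = 0.72609181; N(d2) = 0.62483062
C = 53.6400 * 1.00000000 * 0.72609181 - 51.6400 * 0.91210515 * 0.62483062 = 9.5173


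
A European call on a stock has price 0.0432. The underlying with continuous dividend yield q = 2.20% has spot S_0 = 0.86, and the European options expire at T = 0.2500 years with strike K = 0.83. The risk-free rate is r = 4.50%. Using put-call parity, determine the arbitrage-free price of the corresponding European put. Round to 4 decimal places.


Put-call parity: C - P = S_0 * exp(-qT) - K * exp(-rT).
S_0 * exp(-qT) = 0.8600 * 0.99451510 = 0.85528298
K * exp(-rT) = 0.8300 * 0.98881304 = 0.82071483
P = C - S*exp(-qT) + K*exp(-rT)
P = 0.0432 - 0.85528298 + 0.82071483 = 0.0086

Answer: Put price = 0.0086


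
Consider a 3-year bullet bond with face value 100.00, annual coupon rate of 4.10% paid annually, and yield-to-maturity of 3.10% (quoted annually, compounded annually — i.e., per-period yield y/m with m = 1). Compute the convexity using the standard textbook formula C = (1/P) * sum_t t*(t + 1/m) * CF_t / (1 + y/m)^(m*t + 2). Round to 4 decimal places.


Coupon per period c = face * coupon_rate / m = 4.100000
Periods per year m = 1; per-period yield y/m = 0.031000
Number of cashflows N = 3
Cashflows (t years, CF_t, discount factor 1/(1+y/m)^(m*t), PV):
  t = 1.0000: CF_t = 4.100000, DF = 0.969932, PV = 3.976722
  t = 2.0000: CF_t = 4.100000, DF = 0.940768, PV = 3.857150
  t = 3.0000: CF_t = 104.100000, DF = 0.912481, PV = 94.989310
Price P = sum_t PV_t = 102.823182
Convexity numerator sum_t t*(t + 1/m) * CF_t / (1+y/m)^(m*t + 2):
  t = 1.0000: term = 7.482347
  t = 2.0000: term = 21.772106
  t = 3.0000: term = 1072.355168
Convexity = (1/P) * sum = 1101.609622 / 102.823182 = 10.713631

Answer: Convexity = 10.7136


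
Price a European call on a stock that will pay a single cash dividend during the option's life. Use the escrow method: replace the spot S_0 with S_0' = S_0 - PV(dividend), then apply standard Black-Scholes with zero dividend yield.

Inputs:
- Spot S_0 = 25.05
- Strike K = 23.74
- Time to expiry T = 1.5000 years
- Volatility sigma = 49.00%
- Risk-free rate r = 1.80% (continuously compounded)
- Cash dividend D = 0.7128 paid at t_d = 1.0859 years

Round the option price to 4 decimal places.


Answer: Price = 6.2394

Derivation:
PV(D) = D * exp(-r * t_d) = 0.7128 * 0.98064359 = 0.69900275
S_0' = S_0 - PV(D) = 25.0500 - 0.69900275 = 24.35099725
d1 = (ln(S_0'/K) + (r + sigma^2/2)*T) / (sigma*sqrt(T)) = 0.38739666
d2 = d1 - sigma*sqrt(T) = -0.21272833
exp(-rT) = 0.97336124
N(d1) = 0.65076871; N(d2) = 0.41576943
C = S_0' * N(d1) - K * exp(-rT) * N(d2) = 24.35099725 * 0.65076871 - 23.7400 * 0.97336124 * 0.41576943 = 6.2394


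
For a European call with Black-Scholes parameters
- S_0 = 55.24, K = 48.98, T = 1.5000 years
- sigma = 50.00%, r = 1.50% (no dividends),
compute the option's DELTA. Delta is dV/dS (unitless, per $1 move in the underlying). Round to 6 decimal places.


Answer: Delta = 0.705173

Derivation:
d1 = 0.5393372689; d2 = -0.0730351668
phi(d1) = 0.3449413494; exp(-qT) = 1.0000000000; exp(-rT) = 0.9777512372
N(d1) = 0.7051729213
Delta = exp(-qT) * N(d1) = 1.0000000000 * 0.7051729213 = 0.705173


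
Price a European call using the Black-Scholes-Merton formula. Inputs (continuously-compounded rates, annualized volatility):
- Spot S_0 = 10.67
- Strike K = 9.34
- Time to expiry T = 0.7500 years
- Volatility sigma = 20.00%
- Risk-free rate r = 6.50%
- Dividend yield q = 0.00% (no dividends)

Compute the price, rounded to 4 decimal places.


d1 = (ln(S/K) + (r - q + 0.5*sigma^2) * T) / (sigma * sqrt(T)) = 1.13668613
d2 = d1 - sigma * sqrt(T) = 0.96348105
exp(-rT) = 0.95241920; exp(-qT) = 1.00000000
C = S_0 * exp(-qT) * N(d1) - K * exp(-rT) * N(d2)
N(d1) = 0.87216524; N(d2) = 0.83234692
C = 10.6700 * 1.00000000 * 0.87216524 - 9.3400 * 0.95241920 * 0.83234692 = 1.9018

Answer: Price = 1.9018


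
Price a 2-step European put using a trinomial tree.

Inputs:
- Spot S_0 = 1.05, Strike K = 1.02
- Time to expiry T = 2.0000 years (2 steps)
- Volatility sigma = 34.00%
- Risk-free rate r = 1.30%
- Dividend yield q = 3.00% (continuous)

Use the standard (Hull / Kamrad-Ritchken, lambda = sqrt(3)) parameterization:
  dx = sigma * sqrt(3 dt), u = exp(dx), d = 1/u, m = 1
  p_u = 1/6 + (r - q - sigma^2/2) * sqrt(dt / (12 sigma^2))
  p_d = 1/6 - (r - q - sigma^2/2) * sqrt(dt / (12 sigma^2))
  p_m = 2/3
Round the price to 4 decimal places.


Answer: Price = V(0,0) = 0.1667

Derivation:
dt = T/N = 1.000000; dx = sigma*sqrt(3*dt) = 0.588897
u = exp(dx) = 1.802000; d = 1/u = 0.554939
p_u = 0.103158, p_m = 0.666667, p_d = 0.230175
Discount per step: exp(-r*dt) = 0.987084
Stock lattice S(k, j) with j the centered position index:
  k=0: S(0,+0) = 1.0500
  k=1: S(1,-1) = 0.5827; S(1,+0) = 1.0500; S(1,+1) = 1.8921
  k=2: S(2,-2) = 0.3234; S(2,-1) = 0.5827; S(2,+0) = 1.0500; S(2,+1) = 1.8921; S(2,+2) = 3.4096
Terminal payoffs V(N, j) = max(K - S_T, 0):
  V(2,-2) = 0.696645; V(2,-1) = 0.437314; V(2,+0) = 0.000000; V(2,+1) = 0.000000; V(2,+2) = 0.000000
Backward induction: V(k, j) = exp(-r*dt) * [p_u * V(k+1, j+1) + p_m * V(k+1, j) + p_d * V(k+1, j-1)]
  V(1,-1) = exp(-r*dt) * [p_u*0.000000 + p_m*0.437314 + p_d*0.696645] = 0.446057
  V(1,+0) = exp(-r*dt) * [p_u*0.000000 + p_m*0.000000 + p_d*0.437314] = 0.099359
  V(1,+1) = exp(-r*dt) * [p_u*0.000000 + p_m*0.000000 + p_d*0.000000] = 0.000000
  V(0,+0) = exp(-r*dt) * [p_u*0.000000 + p_m*0.099359 + p_d*0.446057] = 0.166729


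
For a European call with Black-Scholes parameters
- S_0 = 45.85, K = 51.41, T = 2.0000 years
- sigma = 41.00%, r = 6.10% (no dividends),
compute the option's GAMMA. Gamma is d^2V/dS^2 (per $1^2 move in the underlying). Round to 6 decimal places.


Answer: Gamma = 0.014333

Derivation:
d1 = 0.3029219454; d2 = -0.2769056152
phi(d1) = 0.3810520170; exp(-qT) = 1.0000000000; exp(-rT) = 0.8851483685
Gamma = exp(-qT) * phi(d1) / (S * sigma * sqrt(T)) = 1.0000000000 * 0.3810520170 / (45.8500 * 0.4100 * 1.4142135624) = 0.014333


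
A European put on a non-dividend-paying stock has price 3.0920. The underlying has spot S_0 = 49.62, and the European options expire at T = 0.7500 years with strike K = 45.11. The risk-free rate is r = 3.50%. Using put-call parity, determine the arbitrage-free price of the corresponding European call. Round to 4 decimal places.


Answer: Call price = 8.7707

Derivation:
Put-call parity: C - P = S_0 * exp(-qT) - K * exp(-rT).
S_0 * exp(-qT) = 49.6200 * 1.00000000 = 49.62000000
K * exp(-rT) = 45.1100 * 0.97409154 = 43.94126920
C = P + S*exp(-qT) - K*exp(-rT)
C = 3.0920 + 49.62000000 - 43.94126920 = 8.7707


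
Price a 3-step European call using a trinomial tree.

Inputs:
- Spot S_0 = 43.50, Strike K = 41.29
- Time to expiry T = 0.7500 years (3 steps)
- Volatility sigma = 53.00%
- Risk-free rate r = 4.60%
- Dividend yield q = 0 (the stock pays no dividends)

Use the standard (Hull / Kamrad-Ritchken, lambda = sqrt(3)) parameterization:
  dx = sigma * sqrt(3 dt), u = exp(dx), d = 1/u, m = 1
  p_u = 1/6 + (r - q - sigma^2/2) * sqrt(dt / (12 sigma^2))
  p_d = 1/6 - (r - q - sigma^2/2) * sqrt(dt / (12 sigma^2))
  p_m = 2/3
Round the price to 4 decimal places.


Answer: Price = V(0,0) = 9.1218

Derivation:
dt = T/N = 0.250000; dx = sigma*sqrt(3*dt) = 0.458993
u = exp(dx) = 1.582480; d = 1/u = 0.631919
p_u = 0.140945, p_m = 0.666667, p_d = 0.192389
Discount per step: exp(-r*dt) = 0.988566
Stock lattice S(k, j) with j the centered position index:
  k=0: S(0,+0) = 43.5000
  k=1: S(1,-1) = 27.4885; S(1,+0) = 43.5000; S(1,+1) = 68.8379
  k=2: S(2,-2) = 17.3705; S(2,-1) = 27.4885; S(2,+0) = 43.5000; S(2,+1) = 68.8379; S(2,+2) = 108.9346
  k=3: S(3,-3) = 10.9768; S(3,-2) = 17.3705; S(3,-1) = 27.4885; S(3,+0) = 43.5000; S(3,+1) = 68.8379; S(3,+2) = 108.9346; S(3,+3) = 172.3869
Terminal payoffs V(N, j) = max(S_T - K, 0):
  V(3,-3) = 0.000000; V(3,-2) = 0.000000; V(3,-1) = 0.000000; V(3,+0) = 2.210000; V(3,+1) = 27.547896; V(3,+2) = 67.644618; V(3,+3) = 131.096893
Backward induction: V(k, j) = exp(-r*dt) * [p_u * V(k+1, j+1) + p_m * V(k+1, j) + p_d * V(k+1, j-1)]
  V(2,-2) = exp(-r*dt) * [p_u*0.000000 + p_m*0.000000 + p_d*0.000000] = 0.000000
  V(2,-1) = exp(-r*dt) * [p_u*2.210000 + p_m*0.000000 + p_d*0.000000] = 0.307926
  V(2,+0) = exp(-r*dt) * [p_u*27.547896 + p_m*2.210000 + p_d*0.000000] = 5.294819
  V(2,+1) = exp(-r*dt) * [p_u*67.644618 + p_m*27.547896 + p_d*2.210000] = 28.000721
  V(2,+2) = exp(-r*dt) * [p_u*131.096893 + p_m*67.644618 + p_d*27.547896] = 68.086207
  V(1,-1) = exp(-r*dt) * [p_u*5.294819 + p_m*0.307926 + p_d*0.000000] = 0.940680
  V(1,+0) = exp(-r*dt) * [p_u*28.000721 + p_m*5.294819 + p_d*0.307926] = 7.449508
  V(1,+1) = exp(-r*dt) * [p_u*68.086207 + p_m*28.000721 + p_d*5.294819] = 28.947379
  V(0,+0) = exp(-r*dt) * [p_u*28.947379 + p_m*7.449508 + p_d*0.940680] = 9.121786


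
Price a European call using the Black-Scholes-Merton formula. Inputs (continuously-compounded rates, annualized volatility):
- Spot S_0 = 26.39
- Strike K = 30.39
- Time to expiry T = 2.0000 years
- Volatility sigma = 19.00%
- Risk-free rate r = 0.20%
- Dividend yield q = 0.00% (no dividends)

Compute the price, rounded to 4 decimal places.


Answer: Price = 1.4712

Derivation:
d1 = (ln(S/K) + (r - q + 0.5*sigma^2) * T) / (sigma * sqrt(T)) = -0.37598898
d2 = d1 - sigma * sqrt(T) = -0.64468956
exp(-rT) = 0.99600799; exp(-qT) = 1.00000000
C = S_0 * exp(-qT) * N(d1) - K * exp(-rT) * N(d2)
N(d1) = 0.35346254; N(d2) = 0.25956419
C = 26.3900 * 1.00000000 * 0.35346254 - 30.3900 * 0.99600799 * 0.25956419 = 1.4712


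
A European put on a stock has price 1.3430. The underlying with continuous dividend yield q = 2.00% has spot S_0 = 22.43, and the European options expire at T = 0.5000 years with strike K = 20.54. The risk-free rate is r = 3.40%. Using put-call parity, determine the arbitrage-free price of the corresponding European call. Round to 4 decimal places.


Put-call parity: C - P = S_0 * exp(-qT) - K * exp(-rT).
S_0 * exp(-qT) = 22.4300 * 0.99004983 = 22.20681777
K * exp(-rT) = 20.5400 * 0.98314368 = 20.19377128
C = P + S*exp(-qT) - K*exp(-rT)
C = 1.3430 + 22.20681777 - 20.19377128 = 3.3560

Answer: Call price = 3.3560


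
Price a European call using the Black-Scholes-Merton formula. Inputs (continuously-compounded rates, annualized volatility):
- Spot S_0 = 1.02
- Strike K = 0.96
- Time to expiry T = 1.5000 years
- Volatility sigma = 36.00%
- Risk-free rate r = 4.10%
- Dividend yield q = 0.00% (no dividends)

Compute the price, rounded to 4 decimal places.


d1 = (ln(S/K) + (r - q + 0.5*sigma^2) * T) / (sigma * sqrt(T)) = 0.49743834
d2 = d1 - sigma * sqrt(T) = 0.05653019
exp(-rT) = 0.94035295; exp(-qT) = 1.00000000
C = S_0 * exp(-qT) * N(d1) - K * exp(-rT) * N(d2)
N(d1) = 0.69056001; N(d2) = 0.52254028
C = 1.0200 * 1.00000000 * 0.69056001 - 0.9600 * 0.94035295 * 0.52254028 = 0.2327

Answer: Price = 0.2327


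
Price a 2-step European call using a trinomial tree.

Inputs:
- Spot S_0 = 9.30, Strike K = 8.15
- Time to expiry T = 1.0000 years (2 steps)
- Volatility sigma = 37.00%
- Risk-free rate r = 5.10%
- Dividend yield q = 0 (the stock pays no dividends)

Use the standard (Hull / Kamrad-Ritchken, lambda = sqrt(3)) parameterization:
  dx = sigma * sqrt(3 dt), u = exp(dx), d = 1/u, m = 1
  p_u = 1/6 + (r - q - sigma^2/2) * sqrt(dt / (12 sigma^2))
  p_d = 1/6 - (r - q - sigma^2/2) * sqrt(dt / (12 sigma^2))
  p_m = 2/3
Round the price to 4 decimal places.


Answer: Price = V(0,0) = 2.1843

Derivation:
dt = T/N = 0.500000; dx = sigma*sqrt(3*dt) = 0.453156
u = exp(dx) = 1.573269; d = 1/u = 0.635619
p_u = 0.157040, p_m = 0.666667, p_d = 0.176294
Discount per step: exp(-r*dt) = 0.974822
Stock lattice S(k, j) with j the centered position index:
  k=0: S(0,+0) = 9.3000
  k=1: S(1,-1) = 5.9113; S(1,+0) = 9.3000; S(1,+1) = 14.6314
  k=2: S(2,-2) = 3.7573; S(2,-1) = 5.9113; S(2,+0) = 9.3000; S(2,+1) = 14.6314; S(2,+2) = 23.0191
Terminal payoffs V(N, j) = max(S_T - K, 0):
  V(2,-2) = 0.000000; V(2,-1) = 0.000000; V(2,+0) = 1.150000; V(2,+1) = 6.481401; V(2,+2) = 14.869130
Backward induction: V(k, j) = exp(-r*dt) * [p_u * V(k+1, j+1) + p_m * V(k+1, j) + p_d * V(k+1, j-1)]
  V(1,-1) = exp(-r*dt) * [p_u*1.150000 + p_m*0.000000 + p_d*0.000000] = 0.176049
  V(1,+0) = exp(-r*dt) * [p_u*6.481401 + p_m*1.150000 + p_d*0.000000] = 1.739575
  V(1,+1) = exp(-r*dt) * [p_u*14.869130 + p_m*6.481401 + p_d*1.150000] = 6.686030
  V(0,+0) = exp(-r*dt) * [p_u*6.686030 + p_m*1.739575 + p_d*0.176049] = 2.184309


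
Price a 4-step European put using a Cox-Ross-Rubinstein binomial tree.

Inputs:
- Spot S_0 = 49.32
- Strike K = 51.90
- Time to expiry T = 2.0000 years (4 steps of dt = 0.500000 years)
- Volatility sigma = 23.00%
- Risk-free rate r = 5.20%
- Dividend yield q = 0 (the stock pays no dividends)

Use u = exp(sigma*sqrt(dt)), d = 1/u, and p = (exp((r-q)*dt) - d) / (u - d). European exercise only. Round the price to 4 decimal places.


Answer: Price = V(0,0) = 4.9990

Derivation:
dt = T/N = 0.500000
u = exp(sigma*sqrt(dt)) = 1.176607; d = 1/u = 0.849902
p = (exp((r-q)*dt) - d) / (u - d) = 0.540057
Discount per step: exp(-r*dt) = 0.974335
Stock lattice S(k, i) with i counting down-moves:
  k=0: S(0,0) = 49.3200
  k=1: S(1,0) = 58.0302; S(1,1) = 41.9172
  k=2: S(2,0) = 68.2788; S(2,1) = 49.3200; S(2,2) = 35.6255
  k=3: S(3,0) = 80.3372; S(3,1) = 58.0302; S(3,2) = 41.9172; S(3,3) = 30.2781
  k=4: S(4,0) = 94.5253; S(4,1) = 68.2788; S(4,2) = 49.3200; S(4,3) = 35.6255; S(4,4) = 25.7334
Terminal payoffs V(N, i) = max(K - S_T, 0):
  V(4,0) = 0.000000; V(4,1) = 0.000000; V(4,2) = 2.580000; V(4,3) = 16.274540; V(4,4) = 26.166557
Backward induction: V(k, i) = exp(-r*dt) * [p * V(k+1, i) + (1-p) * V(k+1, i+1)].
  V(3,0) = exp(-r*dt) * [p*0.000000 + (1-p)*0.000000] = 0.000000
  V(3,1) = exp(-r*dt) * [p*0.000000 + (1-p)*2.580000] = 1.156198
  V(3,2) = exp(-r*dt) * [p*2.580000 + (1-p)*16.274540] = 8.650838
  V(3,3) = exp(-r*dt) * [p*16.274540 + (1-p)*26.166557] = 20.289851
  V(2,0) = exp(-r*dt) * [p*0.000000 + (1-p)*1.156198] = 0.518137
  V(2,1) = exp(-r*dt) * [p*1.156198 + (1-p)*8.650838] = 4.485163
  V(2,2) = exp(-r*dt) * [p*8.650838 + (1-p)*20.289851] = 13.644708
  V(1,0) = exp(-r*dt) * [p*0.518137 + (1-p)*4.485163] = 2.282617
  V(1,1) = exp(-r*dt) * [p*4.485163 + (1-p)*13.644708] = 8.474799
  V(0,0) = exp(-r*dt) * [p*2.282617 + (1-p)*8.474799] = 4.998990


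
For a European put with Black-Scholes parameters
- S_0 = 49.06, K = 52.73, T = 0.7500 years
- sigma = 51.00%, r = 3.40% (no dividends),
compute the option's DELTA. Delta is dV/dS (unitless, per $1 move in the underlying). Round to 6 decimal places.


d1 = 0.1152368163; d2 = -0.3264361396
phi(d1) = 0.3963021732; exp(-qT) = 1.0000000000; exp(-rT) = 0.9748223790
N(-d1) = 0.4541287089
Delta = -exp(-qT) * N(-d1) = -1.0000000000 * 0.4541287089 = -0.454129

Answer: Delta = -0.454129


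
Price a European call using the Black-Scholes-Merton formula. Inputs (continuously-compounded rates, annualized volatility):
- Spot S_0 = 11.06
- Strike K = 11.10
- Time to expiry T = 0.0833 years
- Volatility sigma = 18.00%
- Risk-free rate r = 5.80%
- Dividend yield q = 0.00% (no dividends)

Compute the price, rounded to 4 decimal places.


d1 = (ln(S/K) + (r - q + 0.5*sigma^2) * T) / (sigma * sqrt(T)) = 0.04948396
d2 = d1 - sigma * sqrt(T) = -0.00246717
exp(-rT) = 0.99518025; exp(-qT) = 1.00000000
C = S_0 * exp(-qT) * N(d1) - K * exp(-rT) * N(d2)
N(d1) = 0.51973319; N(d2) = 0.49901574
C = 11.0600 * 1.00000000 * 0.51973319 - 11.1000 * 0.99518025 * 0.49901574 = 0.2359

Answer: Price = 0.2359


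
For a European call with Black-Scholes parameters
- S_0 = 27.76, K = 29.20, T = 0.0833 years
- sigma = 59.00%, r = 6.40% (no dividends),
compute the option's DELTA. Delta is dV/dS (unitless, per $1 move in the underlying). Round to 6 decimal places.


Answer: Delta = 0.428365

Derivation:
d1 = -0.1805393418; d2 = -0.3508236041
phi(d1) = 0.3924933203; exp(-qT) = 1.0000000000; exp(-rT) = 0.9946829856
N(d1) = 0.4283645858
Delta = exp(-qT) * N(d1) = 1.0000000000 * 0.4283645858 = 0.428365


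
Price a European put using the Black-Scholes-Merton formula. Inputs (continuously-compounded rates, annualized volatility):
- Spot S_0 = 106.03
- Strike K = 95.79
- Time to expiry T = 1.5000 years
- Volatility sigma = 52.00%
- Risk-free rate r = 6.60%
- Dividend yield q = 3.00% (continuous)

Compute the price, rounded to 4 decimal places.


Answer: Price = 16.8720

Derivation:
d1 = (ln(S/K) + (r - q + 0.5*sigma^2) * T) / (sigma * sqrt(T)) = 0.56269769
d2 = d1 - sigma * sqrt(T) = -0.07416964
exp(-rT) = 0.90574271; exp(-qT) = 0.95599748
P = K * exp(-rT) * N(-d2) - S_0 * exp(-qT) * N(-d1)
N(-d1) = 0.28682038; N(-d2) = 0.52956230
P = 95.7900 * 0.90574271 * 0.52956230 - 106.0300 * 0.95599748 * 0.28682038 = 16.8720


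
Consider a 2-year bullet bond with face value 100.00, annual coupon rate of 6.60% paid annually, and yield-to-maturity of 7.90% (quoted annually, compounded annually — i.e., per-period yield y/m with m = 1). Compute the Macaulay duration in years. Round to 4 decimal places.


Coupon per period c = face * coupon_rate / m = 6.600000
Periods per year m = 1; per-period yield y/m = 0.079000
Number of cashflows N = 2
Cashflows (t years, CF_t, discount factor 1/(1+y/m)^(m*t), PV):
  t = 1.0000: CF_t = 6.600000, DF = 0.926784, PV = 6.116775
  t = 2.0000: CF_t = 106.600000, DF = 0.858929, PV = 91.561799
Price P = sum_t PV_t = 97.678573
Macaulay numerator sum_t t * PV_t:
  t * PV_t at t = 1.0000: 6.116775
  t * PV_t at t = 2.0000: 183.123597
Macaulay duration D = (sum_t t * PV_t) / P = 189.240372 / 97.678573 = 1.937379

Answer: Macaulay duration = 1.9374 years


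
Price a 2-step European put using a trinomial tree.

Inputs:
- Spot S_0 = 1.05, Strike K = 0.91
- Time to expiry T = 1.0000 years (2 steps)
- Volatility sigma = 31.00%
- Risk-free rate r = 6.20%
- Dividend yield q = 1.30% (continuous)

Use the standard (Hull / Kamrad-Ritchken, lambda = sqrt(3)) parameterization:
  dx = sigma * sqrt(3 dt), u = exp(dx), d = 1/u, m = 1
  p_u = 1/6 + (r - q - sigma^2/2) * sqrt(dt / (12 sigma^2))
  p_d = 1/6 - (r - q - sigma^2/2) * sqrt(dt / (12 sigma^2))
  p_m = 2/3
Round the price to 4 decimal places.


Answer: Price = V(0,0) = 0.0507

Derivation:
dt = T/N = 0.500000; dx = sigma*sqrt(3*dt) = 0.379671
u = exp(dx) = 1.461803; d = 1/u = 0.684086
p_u = 0.167292, p_m = 0.666667, p_d = 0.166041
Discount per step: exp(-r*dt) = 0.969476
Stock lattice S(k, j) with j the centered position index:
  k=0: S(0,+0) = 1.0500
  k=1: S(1,-1) = 0.7183; S(1,+0) = 1.0500; S(1,+1) = 1.5349
  k=2: S(2,-2) = 0.4914; S(2,-1) = 0.7183; S(2,+0) = 1.0500; S(2,+1) = 1.5349; S(2,+2) = 2.2437
Terminal payoffs V(N, j) = max(K - S_T, 0):
  V(2,-2) = 0.418627; V(2,-1) = 0.191709; V(2,+0) = 0.000000; V(2,+1) = 0.000000; V(2,+2) = 0.000000
Backward induction: V(k, j) = exp(-r*dt) * [p_u * V(k+1, j+1) + p_m * V(k+1, j) + p_d * V(k+1, j-1)]
  V(1,-1) = exp(-r*dt) * [p_u*0.000000 + p_m*0.191709 + p_d*0.418627] = 0.191292
  V(1,+0) = exp(-r*dt) * [p_u*0.000000 + p_m*0.000000 + p_d*0.191709] = 0.030860
  V(1,+1) = exp(-r*dt) * [p_u*0.000000 + p_m*0.000000 + p_d*0.000000] = 0.000000
  V(0,+0) = exp(-r*dt) * [p_u*0.000000 + p_m*0.030860 + p_d*0.191292] = 0.050738


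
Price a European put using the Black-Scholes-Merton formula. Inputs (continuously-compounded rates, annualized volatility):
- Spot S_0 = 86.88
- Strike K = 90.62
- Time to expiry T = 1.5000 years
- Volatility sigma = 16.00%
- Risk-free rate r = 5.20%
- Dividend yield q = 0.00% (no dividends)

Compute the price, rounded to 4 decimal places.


d1 = (ln(S/K) + (r - q + 0.5*sigma^2) * T) / (sigma * sqrt(T)) = 0.28094074
d2 = d1 - sigma * sqrt(T) = 0.08498156
exp(-rT) = 0.92496443; exp(-qT) = 1.00000000
P = K * exp(-rT) * N(-d2) - S_0 * exp(-qT) * N(-d1)
N(-d1) = 0.38937793; N(-d2) = 0.46613802
P = 90.6200 * 0.92496443 * 0.46613802 - 86.8800 * 1.00000000 * 0.38937793 = 5.2427

Answer: Price = 5.2427


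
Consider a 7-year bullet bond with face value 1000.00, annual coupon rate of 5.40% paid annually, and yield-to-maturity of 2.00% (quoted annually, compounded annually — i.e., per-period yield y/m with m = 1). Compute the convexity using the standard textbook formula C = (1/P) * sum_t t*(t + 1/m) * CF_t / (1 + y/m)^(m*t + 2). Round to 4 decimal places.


Answer: Convexity = 44.8193

Derivation:
Coupon per period c = face * coupon_rate / m = 54.000000
Periods per year m = 1; per-period yield y/m = 0.020000
Number of cashflows N = 7
Cashflows (t years, CF_t, discount factor 1/(1+y/m)^(m*t), PV):
  t = 1.0000: CF_t = 54.000000, DF = 0.980392, PV = 52.941176
  t = 2.0000: CF_t = 54.000000, DF = 0.961169, PV = 51.903114
  t = 3.0000: CF_t = 54.000000, DF = 0.942322, PV = 50.885406
  t = 4.0000: CF_t = 54.000000, DF = 0.923845, PV = 49.887653
  t = 5.0000: CF_t = 54.000000, DF = 0.905731, PV = 48.909464
  t = 6.0000: CF_t = 54.000000, DF = 0.887971, PV = 47.950455
  t = 7.0000: CF_t = 1054.000000, DF = 0.870560, PV = 917.570428
Price P = sum_t PV_t = 1220.047696
Convexity numerator sum_t t*(t + 1/m) * CF_t / (1+y/m)^(m*t + 2):
  t = 1.0000: term = 101.770812
  t = 2.0000: term = 299.325918
  t = 3.0000: term = 586.913565
  t = 4.0000: term = 959.009093
  t = 5.0000: term = 1410.307489
  t = 6.0000: term = 1935.716162
  t = 7.0000: term = 49388.642813
Convexity = (1/P) * sum = 54681.685852 / 1220.047696 = 44.819302


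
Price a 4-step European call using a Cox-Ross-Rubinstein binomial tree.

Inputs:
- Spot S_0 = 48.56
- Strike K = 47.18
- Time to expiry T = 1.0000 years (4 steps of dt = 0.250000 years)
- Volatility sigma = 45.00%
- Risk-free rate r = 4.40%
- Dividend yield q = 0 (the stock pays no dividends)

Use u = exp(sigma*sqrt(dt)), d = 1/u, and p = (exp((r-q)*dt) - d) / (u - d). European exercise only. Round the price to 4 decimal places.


dt = T/N = 0.250000
u = exp(sigma*sqrt(dt)) = 1.252323; d = 1/u = 0.798516
p = (exp((r-q)*dt) - d) / (u - d) = 0.468359
Discount per step: exp(-r*dt) = 0.989060
Stock lattice S(k, i) with i counting down-moves:
  k=0: S(0,0) = 48.5600
  k=1: S(1,0) = 60.8128; S(1,1) = 38.7759
  k=2: S(2,0) = 76.1572; S(2,1) = 48.5600; S(2,2) = 30.9632
  k=3: S(3,0) = 95.3734; S(3,1) = 60.8128; S(3,2) = 38.7759; S(3,3) = 24.7246
  k=4: S(4,0) = 119.4383; S(4,1) = 76.1572; S(4,2) = 48.5600; S(4,3) = 30.9632; S(4,4) = 19.7430
Terminal payoffs V(N, i) = max(S_T - K, 0):
  V(4,0) = 72.258327; V(4,1) = 28.977240; V(4,2) = 1.380000; V(4,3) = 0.000000; V(4,4) = 0.000000
Backward induction: V(k, i) = exp(-r*dt) * [p * V(k+1, i) + (1-p) * V(k+1, i+1)].
  V(3,0) = exp(-r*dt) * [p*72.258327 + (1-p)*28.977240] = 48.709577
  V(3,1) = exp(-r*dt) * [p*28.977240 + (1-p)*1.380000] = 14.148927
  V(3,2) = exp(-r*dt) * [p*1.380000 + (1-p)*0.000000] = 0.639265
  V(3,3) = exp(-r*dt) * [p*0.000000 + (1-p)*0.000000] = 0.000000
  V(2,0) = exp(-r*dt) * [p*48.709577 + (1-p)*14.148927] = 30.003865
  V(2,1) = exp(-r*dt) * [p*14.148927 + (1-p)*0.639265] = 6.890428
  V(2,2) = exp(-r*dt) * [p*0.639265 + (1-p)*0.000000] = 0.296130
  V(1,0) = exp(-r*dt) * [p*30.003865 + (1-p)*6.890428] = 17.522016
  V(1,1) = exp(-r*dt) * [p*6.890428 + (1-p)*0.296130] = 3.347604
  V(0,0) = exp(-r*dt) * [p*17.522016 + (1-p)*3.347604] = 9.877075

Answer: Price = V(0,0) = 9.8771


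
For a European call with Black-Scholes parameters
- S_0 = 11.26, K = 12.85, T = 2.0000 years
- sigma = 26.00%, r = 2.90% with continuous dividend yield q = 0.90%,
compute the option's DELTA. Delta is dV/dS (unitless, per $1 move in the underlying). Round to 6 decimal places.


Answer: Delta = 0.465006

Derivation:
d1 = -0.0665963736; d2 = -0.4342918998
phi(d1) = 0.3980585907; exp(-qT) = 0.9821610324; exp(-rT) = 0.9436499474
N(d1) = 0.4734515164
Delta = exp(-qT) * N(d1) = 0.9821610324 * 0.4734515164 = 0.465006


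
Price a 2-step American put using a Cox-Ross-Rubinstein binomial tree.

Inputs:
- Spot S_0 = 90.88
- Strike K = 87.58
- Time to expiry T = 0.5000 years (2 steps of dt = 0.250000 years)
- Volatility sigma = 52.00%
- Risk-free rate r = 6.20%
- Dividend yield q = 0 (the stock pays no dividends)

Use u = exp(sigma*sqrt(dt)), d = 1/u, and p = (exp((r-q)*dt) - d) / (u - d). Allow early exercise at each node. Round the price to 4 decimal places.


dt = T/N = 0.250000
u = exp(sigma*sqrt(dt)) = 1.296930; d = 1/u = 0.771052
p = (exp((r-q)*dt) - d) / (u - d) = 0.465068
Discount per step: exp(-r*dt) = 0.984620
Stock lattice S(k, i) with i counting down-moves:
  k=0: S(0,0) = 90.8800
  k=1: S(1,0) = 117.8650; S(1,1) = 70.0732
  k=2: S(2,0) = 152.8627; S(2,1) = 90.8800; S(2,2) = 54.0300
Terminal payoffs V(N, i) = max(K - S_T, 0):
  V(2,0) = 0.000000; V(2,1) = 0.000000; V(2,2) = 33.549973
Backward induction: V(k, i) = exp(-r*dt) * [p * V(k+1, i) + (1-p) * V(k+1, i+1)]; then take max(V_cont, immediate exercise) for American.
  V(1,0) = exp(-r*dt) * [p*0.000000 + (1-p)*0.000000] = 0.000000; exercise = 0.000000; V(1,0) = max -> 0.000000
  V(1,1) = exp(-r*dt) * [p*0.000000 + (1-p)*33.549973] = 17.670927; exercise = 17.506832; V(1,1) = max -> 17.670927
  V(0,0) = exp(-r*dt) * [p*0.000000 + (1-p)*17.670927] = 9.307360; exercise = 0.000000; V(0,0) = max -> 9.307360

Answer: Price = V(0,0) = 9.3074


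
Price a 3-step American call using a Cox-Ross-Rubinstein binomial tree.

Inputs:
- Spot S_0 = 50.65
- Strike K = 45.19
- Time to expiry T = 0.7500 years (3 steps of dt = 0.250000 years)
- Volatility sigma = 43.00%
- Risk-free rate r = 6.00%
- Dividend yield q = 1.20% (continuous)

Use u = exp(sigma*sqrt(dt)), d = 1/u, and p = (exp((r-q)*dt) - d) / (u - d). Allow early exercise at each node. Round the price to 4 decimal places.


Answer: Price = V(0,0) = 11.2110

Derivation:
dt = T/N = 0.250000
u = exp(sigma*sqrt(dt)) = 1.239862; d = 1/u = 0.806541
p = (exp((r-q)*dt) - d) / (u - d) = 0.474316
Discount per step: exp(-r*dt) = 0.985112
Stock lattice S(k, i) with i counting down-moves:
  k=0: S(0,0) = 50.6500
  k=1: S(1,0) = 62.7990; S(1,1) = 40.8513
  k=2: S(2,0) = 77.8621; S(2,1) = 50.6500; S(2,2) = 32.9483
  k=3: S(3,0) = 96.5382; S(3,1) = 62.7990; S(3,2) = 40.8513; S(3,3) = 26.5742
Terminal payoffs V(N, i) = max(S_T - K, 0):
  V(3,0) = 51.348243; V(3,1) = 17.609005; V(3,2) = 0.000000; V(3,3) = 0.000000
Backward induction: V(k, i) = exp(-r*dt) * [p * V(k+1, i) + (1-p) * V(k+1, i+1)]; then take max(V_cont, immediate exercise) for American.
  V(2,0) = exp(-r*dt) * [p*51.348243 + (1-p)*17.609005] = 33.111649; exercise = 32.672094; V(2,0) = max -> 33.111649
  V(2,1) = exp(-r*dt) * [p*17.609005 + (1-p)*0.000000] = 8.227885; exercise = 5.460000; V(2,1) = max -> 8.227885
  V(2,2) = exp(-r*dt) * [p*0.000000 + (1-p)*0.000000] = 0.000000; exercise = 0.000000; V(2,2) = max -> 0.000000
  V(1,0) = exp(-r*dt) * [p*33.111649 + (1-p)*8.227885] = 19.732436; exercise = 17.609005; V(1,0) = max -> 19.732436
  V(1,1) = exp(-r*dt) * [p*8.227885 + (1-p)*0.000000] = 3.844516; exercise = 0.000000; V(1,1) = max -> 3.844516
  V(0,0) = exp(-r*dt) * [p*19.732436 + (1-p)*3.844516] = 11.210979; exercise = 5.460000; V(0,0) = max -> 11.210979
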